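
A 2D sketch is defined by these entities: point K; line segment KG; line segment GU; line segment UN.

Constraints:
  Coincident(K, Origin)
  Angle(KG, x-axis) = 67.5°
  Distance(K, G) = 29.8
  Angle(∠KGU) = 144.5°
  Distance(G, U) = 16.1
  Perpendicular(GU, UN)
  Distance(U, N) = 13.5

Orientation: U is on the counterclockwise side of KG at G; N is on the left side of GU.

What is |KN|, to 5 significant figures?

40.540

∠KGU = 144.5°, so GU runs at 67.5° + (180° − 144.5°) = 103.00° from the x-axis; with |GU| = 16.1, U = G + 16.1·(cos 103.00°, sin 103.00°) = (7.7823, 43.219). The perpendicularity gives UN at right angles to GU; with |UN| = 13.5 on the left of GU, N = U + 13.5·(-0.97437, -0.22495) = (-5.3717, 40.182). Then |KN| = |N − K| = 40.540.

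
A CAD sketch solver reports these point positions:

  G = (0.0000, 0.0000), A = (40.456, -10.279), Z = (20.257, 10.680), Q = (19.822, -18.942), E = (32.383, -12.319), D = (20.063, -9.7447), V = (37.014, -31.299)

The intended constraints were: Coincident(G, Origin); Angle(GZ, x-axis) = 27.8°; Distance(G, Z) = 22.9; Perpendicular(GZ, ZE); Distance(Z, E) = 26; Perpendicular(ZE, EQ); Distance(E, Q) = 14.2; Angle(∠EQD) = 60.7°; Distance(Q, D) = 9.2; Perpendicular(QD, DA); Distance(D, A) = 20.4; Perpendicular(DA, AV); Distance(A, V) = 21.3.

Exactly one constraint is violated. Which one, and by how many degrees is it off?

Perpendicular(DA, AV) — off by 7.80°.

G = (0.00, 0.00) ✓; GZ at 27.80° ✓; |GZ| = 22.90 ✓; ∠(GZ, ZE) = 90.00° ✓; |ZE| = 26.00 ✓; ∠(ZE, EQ) = 90.00° ✓; |EQ| = 14.20 ✓; ∠EQD = 60.70° ✓; |QD| = 9.200 ✓; ∠(QD, DA) = 90.00° ✓; |DA| = 20.40 ✓; ∠(DA, AV) = 97.80° ✗; |AV| = 21.30 ✓.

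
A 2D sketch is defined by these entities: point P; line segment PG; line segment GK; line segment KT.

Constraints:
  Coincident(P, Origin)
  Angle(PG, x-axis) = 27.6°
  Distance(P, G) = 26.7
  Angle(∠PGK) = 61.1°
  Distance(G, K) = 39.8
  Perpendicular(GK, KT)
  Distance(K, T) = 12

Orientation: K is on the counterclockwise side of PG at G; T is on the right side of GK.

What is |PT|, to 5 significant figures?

44.439

P is at the origin; PG runs at 27.6° with length 26.7, so G = 26.7·(cos 27.6°, sin 27.6°) = (23.662, 12.370). ∠PGK = 61.1°, so GK runs at 27.6° + (180° − 61.1°) = 146.50° from the x-axis; with |GK| = 39.8, K = G + 39.8·(cos 146.50°, sin 146.50°) = (-9.5270, 34.337). GK is perpendicular to KT; with |KT| = 12.0 on the right of GK, T = K + 12.0·(0.55194, 0.83389) = (-2.9038, 44.344). Then |PT| = |T − P| = 44.439.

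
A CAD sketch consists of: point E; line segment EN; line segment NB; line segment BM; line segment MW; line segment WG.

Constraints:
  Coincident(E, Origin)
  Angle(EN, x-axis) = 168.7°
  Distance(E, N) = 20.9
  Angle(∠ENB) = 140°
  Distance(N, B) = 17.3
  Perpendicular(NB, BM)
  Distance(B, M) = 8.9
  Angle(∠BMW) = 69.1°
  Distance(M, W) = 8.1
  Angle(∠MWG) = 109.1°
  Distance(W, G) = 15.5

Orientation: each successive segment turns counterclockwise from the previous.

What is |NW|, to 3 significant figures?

11.4

E is at the origin; EN runs at 168.7° with length 20.9, so N = (-20.5, 4.10). ∠ENB = 140.0° gives NB at -151° from the x-axis; with |NB| = 17.3, B = (-35.7, -4.21). NB is perpendicular to BM, so BM runs at -61.3°; with |BM| = 8.9, M = (-31.4, -12.0). ∠BMW = 69.1° gives MW at 49.6° from the x-axis; with |MW| = 8.1, W = (-26.1, -5.85). Then |NW| = |W − N| = 11.4.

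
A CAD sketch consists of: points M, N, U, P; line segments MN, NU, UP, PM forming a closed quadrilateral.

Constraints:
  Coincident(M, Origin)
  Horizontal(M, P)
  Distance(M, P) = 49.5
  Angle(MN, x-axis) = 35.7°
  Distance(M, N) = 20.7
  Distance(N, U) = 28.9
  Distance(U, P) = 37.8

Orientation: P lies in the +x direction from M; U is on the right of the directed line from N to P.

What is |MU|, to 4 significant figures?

22.95

Checks: |NU| = 28.90 ✓; |UP| = 37.80 ✓.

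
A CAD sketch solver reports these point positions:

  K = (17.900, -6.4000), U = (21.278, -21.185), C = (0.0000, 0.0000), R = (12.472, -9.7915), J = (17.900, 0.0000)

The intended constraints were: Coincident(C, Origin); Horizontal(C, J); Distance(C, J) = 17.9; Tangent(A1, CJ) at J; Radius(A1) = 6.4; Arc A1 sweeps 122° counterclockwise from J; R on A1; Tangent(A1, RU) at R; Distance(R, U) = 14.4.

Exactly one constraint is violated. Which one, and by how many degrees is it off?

Tangent(A1, RU) at R — off by 5.70°.

C = (0.00, 0.00) ✓; C.y = 0.00, J.y = 0.00 ✓; |CJ| = 17.90 ✓; ∠(KJ, JC) = 90.00° ✓; |KJ| = 6.400 ✓; bearing(K→R) − bearing(K→J) = 122.0° ✓; |KR| = 6.400 ✓; ∠(KR, RU) = 84.30° ✗; |RU| = 14.40 ✓.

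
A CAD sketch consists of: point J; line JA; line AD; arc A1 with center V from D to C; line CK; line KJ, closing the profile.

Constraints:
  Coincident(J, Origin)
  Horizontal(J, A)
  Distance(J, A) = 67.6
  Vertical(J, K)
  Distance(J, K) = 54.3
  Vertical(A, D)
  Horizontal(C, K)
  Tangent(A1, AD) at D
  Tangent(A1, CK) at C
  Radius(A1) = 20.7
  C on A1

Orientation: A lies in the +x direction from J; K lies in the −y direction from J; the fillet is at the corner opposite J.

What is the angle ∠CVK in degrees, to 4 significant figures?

66.19°

The virtual corner opposite J is at (67.60, -54.30). Tangency of A1 to AD means the radius VD is perpendicular to AD and the tangent condition forces VC to be normal to CK, with radius 20.7, so the center V sits 20.7 in from both sides at V = (46.90, -33.60). That places the tangent points at D = (67.60, -33.60) on AD and C = (46.90, -54.30) on CK. Then cos ∠CVK = VC·VK / (|VC||VK|), giving 66.19°.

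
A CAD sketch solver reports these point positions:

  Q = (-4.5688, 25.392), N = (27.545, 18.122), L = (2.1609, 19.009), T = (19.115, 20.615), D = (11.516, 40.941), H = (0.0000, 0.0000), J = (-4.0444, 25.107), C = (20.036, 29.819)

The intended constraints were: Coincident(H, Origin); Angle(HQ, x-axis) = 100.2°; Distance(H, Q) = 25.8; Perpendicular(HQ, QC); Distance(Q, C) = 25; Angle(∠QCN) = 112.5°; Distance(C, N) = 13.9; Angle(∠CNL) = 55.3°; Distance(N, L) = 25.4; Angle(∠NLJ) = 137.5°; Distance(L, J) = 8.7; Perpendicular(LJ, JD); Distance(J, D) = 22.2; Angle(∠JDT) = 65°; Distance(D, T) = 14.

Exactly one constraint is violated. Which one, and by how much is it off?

Distance(D, T) = 14 — off by 7.70.

H = (0.00, 0.00) ✓; HQ at 100.2° ✓; |HQ| = 25.80 ✓; ∠(HQ, QC) = 90.00° ✓; |QC| = 25.00 ✓; ∠QCN = 112.5° ✓; |CN| = 13.90 ✓; ∠CNL = 55.30° ✓; |NL| = 25.40 ✓; ∠NLJ = 137.5° ✓; |LJ| = 8.700 ✓; ∠(LJ, JD) = 90.00° ✓; |JD| = 22.20 ✓; ∠JDT = 65.00° ✓; |DT| = 21.70 ✗.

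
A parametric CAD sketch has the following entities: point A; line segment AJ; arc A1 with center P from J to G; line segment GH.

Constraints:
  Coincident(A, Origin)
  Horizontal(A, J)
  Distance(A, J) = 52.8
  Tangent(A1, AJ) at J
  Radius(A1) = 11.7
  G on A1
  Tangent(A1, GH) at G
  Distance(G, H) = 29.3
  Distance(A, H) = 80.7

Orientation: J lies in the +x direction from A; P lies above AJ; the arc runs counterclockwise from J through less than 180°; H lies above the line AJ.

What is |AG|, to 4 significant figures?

64.67

A is at the origin; A and J share the same y with |AJ| = 52.8 and J on the +x side, so J = (52.80, 0.000). Tangency of A1 to AJ means the radius PJ is perpendicular to AJ, so P = J + (0, 11.7) = (52.80, 11.70). Since PG ⟂ GH (tangency), |PH| = √(11.7² + 29.3²) = 31.55 regardless of where G sits on A1. So H lies on both circle(A, 80.7) and circle(P, 31.55); the above-AJ intersection is H = (71.76, 36.92). G is the foot of the tangent from H: G = (64.09, 8.637).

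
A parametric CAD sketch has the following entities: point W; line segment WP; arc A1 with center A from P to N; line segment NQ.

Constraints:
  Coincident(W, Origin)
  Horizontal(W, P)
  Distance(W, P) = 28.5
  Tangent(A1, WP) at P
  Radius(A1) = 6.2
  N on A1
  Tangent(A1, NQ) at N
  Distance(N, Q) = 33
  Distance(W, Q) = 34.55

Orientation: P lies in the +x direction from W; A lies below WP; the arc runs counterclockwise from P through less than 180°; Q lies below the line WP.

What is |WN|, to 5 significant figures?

23.167

W is at the origin; WP is horizontal with |WP| = 28.5 and P on the +x side, so P = (28.500, 0.0000). The tangent condition forces AP to be normal to WP, so A = P + (0, -6.2) = (28.500, -6.2000). Since AN ⟂ NQ (tangency), |AQ| = √(6.2² + 33.0²) = 33.577 regardless of where N sits on A1. So Q lies on both circle(W, 34.55) and circle(A, 33.577); the below-WP intersection is Q = (8.8198, -33.405). N is the foot of the tangent from Q: N = (22.892, -3.5561).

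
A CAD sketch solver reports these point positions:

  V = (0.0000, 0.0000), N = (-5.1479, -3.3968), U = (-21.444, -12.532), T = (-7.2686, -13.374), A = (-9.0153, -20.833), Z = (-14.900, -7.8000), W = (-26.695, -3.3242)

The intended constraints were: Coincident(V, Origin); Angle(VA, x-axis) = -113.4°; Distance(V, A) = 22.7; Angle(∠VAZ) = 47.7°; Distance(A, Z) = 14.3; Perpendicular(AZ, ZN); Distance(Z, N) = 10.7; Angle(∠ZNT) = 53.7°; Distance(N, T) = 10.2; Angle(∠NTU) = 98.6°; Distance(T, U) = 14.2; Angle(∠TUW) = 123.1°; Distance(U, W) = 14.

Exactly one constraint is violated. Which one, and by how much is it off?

Distance(U, W) = 14 — off by 3.40.

V = (0.00, 0.00) ✓; VA at -113.4° ✓; |VA| = 22.70 ✓; ∠VAZ = 47.70° ✓; |AZ| = 14.30 ✓; ∠(AZ, ZN) = 90.00° ✓; |ZN| = 10.70 ✓; ∠ZNT = 53.70° ✓; |NT| = 10.20 ✓; ∠NTU = 98.60° ✓; |TU| = 14.20 ✓; ∠TUW = 123.1° ✓; |UW| = 10.60 ✗.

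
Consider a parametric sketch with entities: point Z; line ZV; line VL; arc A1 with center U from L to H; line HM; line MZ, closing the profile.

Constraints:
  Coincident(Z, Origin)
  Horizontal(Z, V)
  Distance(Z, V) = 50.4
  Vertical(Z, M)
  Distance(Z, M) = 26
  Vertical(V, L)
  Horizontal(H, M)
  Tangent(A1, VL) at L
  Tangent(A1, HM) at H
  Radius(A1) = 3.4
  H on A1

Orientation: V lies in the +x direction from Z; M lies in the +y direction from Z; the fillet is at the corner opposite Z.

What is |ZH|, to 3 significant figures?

53.7

The virtual corner opposite Z is at (50.4, 26.0). A1 meets VL tangentially, so UL is at right angles to VL and since A1 is tangent to HM there, UH ⟂ HM, with radius 3.4, so the center U sits 3.4 in from both sides at U = (47.0, 22.6). That places the tangent points at L = (50.4, 22.6) on VL and H = (47.0, 26.0) on HM. Then |ZH| = |H − Z| = 53.7.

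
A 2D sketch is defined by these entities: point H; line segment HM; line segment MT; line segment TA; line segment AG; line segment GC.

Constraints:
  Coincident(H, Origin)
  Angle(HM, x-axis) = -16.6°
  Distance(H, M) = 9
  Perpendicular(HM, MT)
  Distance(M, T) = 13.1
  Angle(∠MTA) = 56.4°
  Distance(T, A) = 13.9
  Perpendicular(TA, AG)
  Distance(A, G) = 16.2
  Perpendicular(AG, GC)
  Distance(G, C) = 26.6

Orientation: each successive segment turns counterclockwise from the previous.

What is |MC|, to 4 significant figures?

20.64

TA ⟂ AG, so AG runs at -73.00°; with |AG| = 16.2, G = (3.811, -9.573). AG is perpendicular to GC, so GC runs at 17.00°; with |GC| = 26.6, C = (29.25, -1.796). Then |MC| = |C − M| = 20.64.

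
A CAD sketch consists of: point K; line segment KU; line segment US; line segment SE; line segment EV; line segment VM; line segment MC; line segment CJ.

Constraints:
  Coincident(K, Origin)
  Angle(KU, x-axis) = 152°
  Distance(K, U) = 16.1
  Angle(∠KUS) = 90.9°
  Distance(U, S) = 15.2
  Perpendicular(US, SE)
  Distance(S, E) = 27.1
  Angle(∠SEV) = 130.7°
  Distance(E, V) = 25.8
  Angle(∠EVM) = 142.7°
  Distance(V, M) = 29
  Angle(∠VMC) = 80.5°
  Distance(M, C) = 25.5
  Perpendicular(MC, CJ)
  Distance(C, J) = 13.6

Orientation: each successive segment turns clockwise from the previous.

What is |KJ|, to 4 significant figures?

17.74

∠VMC = 80.5° gives MC at 146.8° from the x-axis; with |MC| = 25.5, C = (-10.09, -28.92). MC is perpendicular to CJ, so CJ runs at 56.80°; with |CJ| = 13.6, J = (-2.647, -17.54). Then |KJ| = |J − K| = 17.74.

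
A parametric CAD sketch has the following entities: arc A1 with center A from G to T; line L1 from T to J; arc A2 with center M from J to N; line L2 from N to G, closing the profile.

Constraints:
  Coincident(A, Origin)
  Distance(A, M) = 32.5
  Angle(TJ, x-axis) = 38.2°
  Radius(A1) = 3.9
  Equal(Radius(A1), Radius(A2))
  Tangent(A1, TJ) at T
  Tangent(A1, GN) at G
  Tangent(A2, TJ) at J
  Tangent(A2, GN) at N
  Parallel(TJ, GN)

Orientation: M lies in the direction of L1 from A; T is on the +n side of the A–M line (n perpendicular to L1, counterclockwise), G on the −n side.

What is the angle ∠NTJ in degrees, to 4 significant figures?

13.50°

Tangency of A1 to both parallel lines with radius 3.9 puts T and G at A ± 3.9·n: T = (-2.412, 3.065), G = (2.412, -3.065). Equal radii place J and N the same way about M: J = M + 3.9·n = (23.13, 23.16), N = M − 3.9·n = (27.95, 17.03). Then cos ∠NTJ = TN·TJ / (|TN||TJ|), giving 13.50°.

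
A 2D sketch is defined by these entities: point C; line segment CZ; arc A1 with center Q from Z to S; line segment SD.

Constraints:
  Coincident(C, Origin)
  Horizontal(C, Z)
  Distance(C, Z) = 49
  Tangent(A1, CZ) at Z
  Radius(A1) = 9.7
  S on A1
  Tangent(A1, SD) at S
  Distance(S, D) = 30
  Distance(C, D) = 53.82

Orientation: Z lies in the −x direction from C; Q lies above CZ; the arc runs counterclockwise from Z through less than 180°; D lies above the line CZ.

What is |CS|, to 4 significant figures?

40.34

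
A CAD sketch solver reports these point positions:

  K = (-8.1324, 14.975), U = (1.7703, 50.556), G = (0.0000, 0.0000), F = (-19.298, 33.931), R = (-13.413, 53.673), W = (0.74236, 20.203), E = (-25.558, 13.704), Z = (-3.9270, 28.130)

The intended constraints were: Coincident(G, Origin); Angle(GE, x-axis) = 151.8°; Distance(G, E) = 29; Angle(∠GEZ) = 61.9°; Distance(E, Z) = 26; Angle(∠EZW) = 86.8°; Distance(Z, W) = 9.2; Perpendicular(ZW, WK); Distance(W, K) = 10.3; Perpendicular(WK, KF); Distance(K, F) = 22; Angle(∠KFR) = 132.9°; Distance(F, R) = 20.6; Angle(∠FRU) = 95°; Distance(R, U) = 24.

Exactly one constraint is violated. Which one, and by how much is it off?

Distance(R, U) = 24 — off by 8.50.

G = (0.00, 0.00) ✓; GE at 151.8° ✓; |GE| = 29.00 ✓; ∠GEZ = 61.90° ✓; |EZ| = 26.00 ✓; ∠EZW = 86.80° ✓; |ZW| = 9.200 ✓; ∠(ZW, WK) = 90.00° ✓; |WK| = 10.30 ✓; ∠(WK, KF) = 90.00° ✓; |KF| = 22.00 ✓; ∠KFR = 132.9° ✓; |FR| = 20.60 ✓; ∠FRU = 95.00° ✓; |RU| = 15.50 ✗.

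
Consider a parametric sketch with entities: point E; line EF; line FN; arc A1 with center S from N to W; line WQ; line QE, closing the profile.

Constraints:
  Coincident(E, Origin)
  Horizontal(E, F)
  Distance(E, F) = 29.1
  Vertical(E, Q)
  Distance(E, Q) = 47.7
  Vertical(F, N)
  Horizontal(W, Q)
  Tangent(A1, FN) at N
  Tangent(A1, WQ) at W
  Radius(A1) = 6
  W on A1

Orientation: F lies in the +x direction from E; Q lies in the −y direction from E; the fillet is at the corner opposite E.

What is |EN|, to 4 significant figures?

50.85

The virtual corner opposite E is at (29.10, -47.70). A1 meets FN tangentially, so SN is at right angles to FN and tangency of A1 to WQ means the radius SW is perpendicular to WQ, with radius 6.0, so the center S sits 6.0 in from both sides at S = (23.10, -41.70). That places the tangent points at N = (29.10, -41.70) on FN and W = (23.10, -47.70) on WQ. Then |EN| = |N − E| = 50.85.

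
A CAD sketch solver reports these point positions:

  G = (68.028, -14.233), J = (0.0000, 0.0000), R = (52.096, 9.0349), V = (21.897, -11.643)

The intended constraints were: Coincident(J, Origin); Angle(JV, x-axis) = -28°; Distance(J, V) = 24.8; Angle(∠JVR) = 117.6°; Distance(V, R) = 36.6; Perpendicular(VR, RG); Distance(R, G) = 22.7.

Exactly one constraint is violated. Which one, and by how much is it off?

Distance(R, G) = 22.7 — off by 5.50.

J = (0.00, 0.00) ✓; JV at -28.00° ✓; |JV| = 24.80 ✓; ∠JVR = 117.6° ✓; |VR| = 36.60 ✓; ∠(VR, RG) = 90.00° ✓; |RG| = 28.20 ✗.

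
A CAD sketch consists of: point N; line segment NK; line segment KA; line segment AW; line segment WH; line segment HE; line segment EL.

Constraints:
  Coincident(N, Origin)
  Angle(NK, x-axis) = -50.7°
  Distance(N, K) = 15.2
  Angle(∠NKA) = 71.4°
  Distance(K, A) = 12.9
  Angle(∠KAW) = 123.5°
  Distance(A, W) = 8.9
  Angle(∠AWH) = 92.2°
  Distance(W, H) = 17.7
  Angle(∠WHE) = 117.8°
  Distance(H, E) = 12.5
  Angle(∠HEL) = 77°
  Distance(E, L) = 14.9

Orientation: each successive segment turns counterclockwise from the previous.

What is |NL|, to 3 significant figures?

14.1

N is at the origin; NK runs at -50.7° with length 15.2, so K = (9.63, -11.8). ∠NKA = 71.4° gives KA at 57.9° from the x-axis; with |KA| = 12.9, A = (16.5, -0.834). ∠KAW = 123.5° gives AW at 114° from the x-axis; with |AW| = 8.9, W = (12.8, 7.27). ∠AWH = 92.2° gives WH at -158° from the x-axis; with |WH| = 17.7, H = (-3.58, 0.583). ∠WHE = 117.8° gives HE at -95.6° from the x-axis; with |HE| = 12.5, E = (-4.80, -11.9). ∠HEL = 77.0° gives EL at 7.40° from the x-axis; with |EL| = 14.9, L = (9.97, -9.94). Then |NL| = |L − N| = 14.1.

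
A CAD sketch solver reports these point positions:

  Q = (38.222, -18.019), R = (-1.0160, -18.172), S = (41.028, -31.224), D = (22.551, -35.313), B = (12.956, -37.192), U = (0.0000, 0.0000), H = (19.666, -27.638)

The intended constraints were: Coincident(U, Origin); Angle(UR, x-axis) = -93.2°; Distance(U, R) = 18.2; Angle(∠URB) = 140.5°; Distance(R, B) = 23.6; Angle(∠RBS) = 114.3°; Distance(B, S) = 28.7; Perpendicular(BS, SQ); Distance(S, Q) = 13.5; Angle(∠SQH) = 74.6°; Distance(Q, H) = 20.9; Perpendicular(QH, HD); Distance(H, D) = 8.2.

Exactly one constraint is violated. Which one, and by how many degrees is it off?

Perpendicular(QH, HD) — off by 6.80°.

U = (0.00, 0.00) ✓; UR at -93.20° ✓; |UR| = 18.20 ✓; ∠URB = 140.5° ✓; |RB| = 23.60 ✓; ∠RBS = 114.3° ✓; |BS| = 28.70 ✓; ∠(BS, SQ) = 89.99° ✓; |SQ| = 13.50 ✓; ∠SQH = 74.60° ✓; |QH| = 20.90 ✓; ∠(QH, HD) = 83.20° ✗; |HD| = 8.199 ✓.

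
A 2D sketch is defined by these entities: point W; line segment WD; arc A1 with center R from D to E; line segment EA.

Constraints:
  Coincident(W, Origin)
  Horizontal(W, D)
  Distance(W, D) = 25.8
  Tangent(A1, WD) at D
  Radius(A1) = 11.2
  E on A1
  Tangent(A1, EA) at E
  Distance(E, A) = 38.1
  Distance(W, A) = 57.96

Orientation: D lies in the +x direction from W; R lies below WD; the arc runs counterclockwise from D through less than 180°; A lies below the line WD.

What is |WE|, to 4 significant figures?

21.30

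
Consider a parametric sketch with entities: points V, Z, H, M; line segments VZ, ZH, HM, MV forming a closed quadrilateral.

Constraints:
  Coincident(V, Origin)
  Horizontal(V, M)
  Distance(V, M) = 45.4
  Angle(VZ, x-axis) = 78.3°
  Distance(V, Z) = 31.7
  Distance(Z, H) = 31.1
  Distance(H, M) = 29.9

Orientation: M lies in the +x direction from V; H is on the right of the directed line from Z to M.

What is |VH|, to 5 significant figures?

15.583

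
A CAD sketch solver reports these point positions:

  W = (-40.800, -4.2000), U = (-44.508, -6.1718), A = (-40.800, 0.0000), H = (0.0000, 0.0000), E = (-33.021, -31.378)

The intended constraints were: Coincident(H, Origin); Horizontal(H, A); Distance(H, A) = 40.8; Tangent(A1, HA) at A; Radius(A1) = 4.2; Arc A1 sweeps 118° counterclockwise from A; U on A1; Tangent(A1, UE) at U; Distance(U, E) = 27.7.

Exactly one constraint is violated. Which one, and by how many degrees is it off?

Tangent(A1, UE) at U — off by 3.50°.

H = (0.00, 0.00) ✓; H.y = 0.00, A.y = 0.00 ✓; |HA| = 40.80 ✓; ∠(WA, AH) = 90.00° ✓; |WA| = 4.200 ✓; bearing(W→U) − bearing(W→A) = 118.0° ✓; |WU| = 4.200 ✓; ∠(WU, UE) = 93.50° ✗; |UE| = 27.70 ✓.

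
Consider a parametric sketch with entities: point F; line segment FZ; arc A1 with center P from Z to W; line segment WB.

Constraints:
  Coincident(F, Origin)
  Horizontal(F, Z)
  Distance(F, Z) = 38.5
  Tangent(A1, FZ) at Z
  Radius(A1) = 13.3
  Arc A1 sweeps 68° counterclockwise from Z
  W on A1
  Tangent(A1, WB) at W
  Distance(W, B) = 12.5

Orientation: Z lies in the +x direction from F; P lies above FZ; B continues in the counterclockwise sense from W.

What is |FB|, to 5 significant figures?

58.976

F is at the origin; FZ is horizontal with |FZ| = 38.5 and Z on the +x side, so Z = (38.500, 0.0000). The tangent condition forces PZ to be normal to FZ, so P = Z + (0, 13.3) = (38.500, 13.300). On A1, Z sits at bearing -90° from P; a 68° counterclockwise sweep puts W at bearing -22°, so W = P + 13.3·(cos -22°, sin -22°) = (50.832, 8.3177). A1 meets WB tangentially, so PW is at right angles to WB, so WB runs along (−sin -22°, cos -22°); with |WB| = 12.5, B = (55.514, 19.908). Then |FB| = |B − F| = 58.976.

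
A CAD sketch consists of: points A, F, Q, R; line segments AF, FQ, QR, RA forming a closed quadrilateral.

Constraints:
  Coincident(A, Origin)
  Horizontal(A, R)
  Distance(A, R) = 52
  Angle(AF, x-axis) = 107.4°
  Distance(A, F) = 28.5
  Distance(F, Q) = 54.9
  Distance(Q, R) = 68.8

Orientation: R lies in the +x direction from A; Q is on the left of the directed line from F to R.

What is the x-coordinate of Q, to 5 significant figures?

30.840

Checks: |FQ| = 54.90 ✓; |QR| = 68.80 ✓.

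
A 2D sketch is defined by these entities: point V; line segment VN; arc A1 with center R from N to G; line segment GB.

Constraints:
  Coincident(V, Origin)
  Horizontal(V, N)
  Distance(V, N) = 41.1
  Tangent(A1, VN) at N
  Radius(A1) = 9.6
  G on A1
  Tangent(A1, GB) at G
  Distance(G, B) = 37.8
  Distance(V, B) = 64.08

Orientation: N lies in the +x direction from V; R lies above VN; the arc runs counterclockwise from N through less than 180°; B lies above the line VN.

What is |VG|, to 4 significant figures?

51.81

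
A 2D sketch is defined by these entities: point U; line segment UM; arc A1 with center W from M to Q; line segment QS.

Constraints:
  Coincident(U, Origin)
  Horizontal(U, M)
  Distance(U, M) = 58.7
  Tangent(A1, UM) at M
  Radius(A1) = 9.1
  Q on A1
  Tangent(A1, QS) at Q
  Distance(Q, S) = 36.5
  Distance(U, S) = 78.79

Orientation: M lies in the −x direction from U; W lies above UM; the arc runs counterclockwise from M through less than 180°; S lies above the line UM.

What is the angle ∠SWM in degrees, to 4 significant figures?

172.4°

U is at the origin; U and M share the same y with |UM| = 58.7 and M on the −x side, so M = (-58.70, 0.000). A1 meets UM tangentially, so WM is at right angles to UM, so W = M + (0, 9.1) = (-58.70, 9.100). Since WQ ⟂ QS (tangency), |WS| = √(9.1² + 36.5²) = 37.62 regardless of where Q sits on A1. So S lies on both circle(U, 78.79) and circle(W, 37.62); the above-UM intersection is S = (-63.69, 46.38). Q is the foot of the tangent from S: Q = (-50.24, 12.45).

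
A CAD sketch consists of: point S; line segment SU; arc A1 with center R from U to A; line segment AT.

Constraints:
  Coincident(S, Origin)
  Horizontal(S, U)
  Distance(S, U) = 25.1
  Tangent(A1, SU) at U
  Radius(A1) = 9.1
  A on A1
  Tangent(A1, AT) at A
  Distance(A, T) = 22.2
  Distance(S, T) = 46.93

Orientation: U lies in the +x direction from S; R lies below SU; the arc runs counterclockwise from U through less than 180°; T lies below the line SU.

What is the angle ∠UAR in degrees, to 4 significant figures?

21.06°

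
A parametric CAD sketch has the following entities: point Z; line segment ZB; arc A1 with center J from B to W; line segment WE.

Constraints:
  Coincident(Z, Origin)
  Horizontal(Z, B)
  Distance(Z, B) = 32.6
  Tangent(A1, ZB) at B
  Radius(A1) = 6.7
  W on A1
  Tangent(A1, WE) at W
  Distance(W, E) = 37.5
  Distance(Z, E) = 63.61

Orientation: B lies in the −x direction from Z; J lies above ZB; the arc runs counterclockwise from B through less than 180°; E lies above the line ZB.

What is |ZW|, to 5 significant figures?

29.035

Checks: |JW| = 6.700 ✓; ∠(JW, WE) = 90.00° ✓; |WE| = 37.50 ✓; |ZE| = 63.61 ✓.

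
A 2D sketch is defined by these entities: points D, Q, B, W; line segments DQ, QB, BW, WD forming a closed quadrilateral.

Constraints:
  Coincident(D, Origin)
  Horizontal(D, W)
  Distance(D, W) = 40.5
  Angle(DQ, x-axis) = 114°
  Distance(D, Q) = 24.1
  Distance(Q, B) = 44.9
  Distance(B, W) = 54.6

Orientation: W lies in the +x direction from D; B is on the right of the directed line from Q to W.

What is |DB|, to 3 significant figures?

24.6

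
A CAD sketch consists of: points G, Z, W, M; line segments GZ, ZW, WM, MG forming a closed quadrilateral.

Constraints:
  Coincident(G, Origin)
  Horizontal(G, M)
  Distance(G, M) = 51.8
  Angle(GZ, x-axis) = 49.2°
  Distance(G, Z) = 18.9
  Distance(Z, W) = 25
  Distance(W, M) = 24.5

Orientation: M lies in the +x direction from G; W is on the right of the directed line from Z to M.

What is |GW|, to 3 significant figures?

28.4

G is at the origin; G and M share the same y with |GM| = 51.8 and M in +x, so M = (51.8, 0). GZ runs at 49.2° with |GZ| = 18.9, so Z = (12.3, 14.3). W is determined by |ZW| = 25.0 and |WM| = 24.5 together: it lies at the intersection of circle(Z, 25.0) and circle(M, 24.5). With |ZM| = 42.0, the foot of the radical line on ZM is 21.3 from Z and the perpendicular offset is √(25.0² − 21.3²) = 13.1. Taking the right-of-ZM solution: W = (27.9, -5.29).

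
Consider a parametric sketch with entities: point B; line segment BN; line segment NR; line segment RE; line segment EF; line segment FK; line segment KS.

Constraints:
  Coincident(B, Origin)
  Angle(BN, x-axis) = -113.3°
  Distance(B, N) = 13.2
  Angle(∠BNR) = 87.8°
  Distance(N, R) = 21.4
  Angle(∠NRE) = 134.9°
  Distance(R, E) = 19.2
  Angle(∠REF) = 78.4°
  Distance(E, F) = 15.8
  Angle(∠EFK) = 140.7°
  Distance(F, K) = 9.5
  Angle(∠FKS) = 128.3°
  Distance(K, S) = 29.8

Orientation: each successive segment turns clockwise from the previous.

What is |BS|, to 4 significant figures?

17.59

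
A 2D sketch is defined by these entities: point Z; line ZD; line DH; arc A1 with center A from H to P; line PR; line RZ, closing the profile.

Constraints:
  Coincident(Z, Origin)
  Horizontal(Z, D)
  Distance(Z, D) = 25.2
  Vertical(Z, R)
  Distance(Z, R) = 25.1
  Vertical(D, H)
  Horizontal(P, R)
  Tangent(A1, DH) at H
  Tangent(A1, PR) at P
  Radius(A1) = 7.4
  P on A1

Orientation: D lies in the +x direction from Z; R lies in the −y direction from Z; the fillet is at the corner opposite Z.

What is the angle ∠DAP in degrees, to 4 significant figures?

157.3°

Z is at the origin; Z and D share the same y with |ZD| = 25.2 and D on the +x side, so D = (25.20, 0.000). Z and R share the same x with |ZR| = 25.1 and R on the −y side, so R = (0.000, -25.10). The virtual corner opposite Z is at (25.20, -25.10). Tangency of A1 to DH means the radius AH is perpendicular to DH and the tangent condition forces AP to be normal to PR, with radius 7.4, so the center A sits 7.4 in from both sides at A = (17.80, -17.70). That places the tangent points at H = (25.20, -17.70) on DH and P = (17.80, -25.10) on PR. Then cos ∠DAP = AD·AP / (|AD||AP|), giving 157.3°.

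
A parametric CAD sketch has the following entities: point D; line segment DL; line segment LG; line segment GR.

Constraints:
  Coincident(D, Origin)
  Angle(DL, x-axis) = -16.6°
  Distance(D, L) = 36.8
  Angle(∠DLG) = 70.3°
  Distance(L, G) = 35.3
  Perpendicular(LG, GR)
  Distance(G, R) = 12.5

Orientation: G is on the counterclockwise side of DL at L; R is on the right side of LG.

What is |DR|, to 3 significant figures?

52.4

D is at the origin; DL runs at -16.6° with length 36.8, so L = 36.8·(cos -16.6°, sin -16.6°) = (35.3, -10.5). ∠DLG = 70.3°, so LG runs at -16.6° + (180° − 70.3°) = 93.1° from the x-axis; with |LG| = 35.3, G = L + 35.3·(cos 93.1°, sin 93.1°) = (33.4, 24.7). LG ⟂ GR; with |GR| = 12.5 on the right of LG, R = G + 12.5·(0.999, 0.0541) = (45.8, 25.4). Then |DR| = |R − D| = 52.4.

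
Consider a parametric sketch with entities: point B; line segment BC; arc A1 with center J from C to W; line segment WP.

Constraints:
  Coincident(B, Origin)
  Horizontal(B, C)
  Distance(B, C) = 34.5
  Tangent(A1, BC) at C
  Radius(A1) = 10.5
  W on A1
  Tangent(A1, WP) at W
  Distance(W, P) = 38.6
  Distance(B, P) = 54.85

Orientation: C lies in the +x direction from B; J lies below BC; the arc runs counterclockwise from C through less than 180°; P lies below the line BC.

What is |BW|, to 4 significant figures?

26.23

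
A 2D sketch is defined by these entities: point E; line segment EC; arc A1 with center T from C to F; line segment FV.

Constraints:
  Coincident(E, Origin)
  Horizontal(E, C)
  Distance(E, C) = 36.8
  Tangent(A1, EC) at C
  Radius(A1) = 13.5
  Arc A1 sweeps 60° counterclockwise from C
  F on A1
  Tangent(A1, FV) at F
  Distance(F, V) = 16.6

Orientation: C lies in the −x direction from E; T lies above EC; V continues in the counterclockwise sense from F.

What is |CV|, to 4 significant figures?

29.09

On A1, C sits at bearing -90° from T; a 60° counterclockwise sweep puts F at bearing -30°, so F = T + 13.5·(cos -30°, sin -30°) = (-25.11, 6.750). A1 meets FV tangentially, so TF is at right angles to FV, so FV runs along (−sin -30°, cos -30°); with |FV| = 16.6, V = (-16.81, 21.13). Then |CV| = |V − C| = 29.09.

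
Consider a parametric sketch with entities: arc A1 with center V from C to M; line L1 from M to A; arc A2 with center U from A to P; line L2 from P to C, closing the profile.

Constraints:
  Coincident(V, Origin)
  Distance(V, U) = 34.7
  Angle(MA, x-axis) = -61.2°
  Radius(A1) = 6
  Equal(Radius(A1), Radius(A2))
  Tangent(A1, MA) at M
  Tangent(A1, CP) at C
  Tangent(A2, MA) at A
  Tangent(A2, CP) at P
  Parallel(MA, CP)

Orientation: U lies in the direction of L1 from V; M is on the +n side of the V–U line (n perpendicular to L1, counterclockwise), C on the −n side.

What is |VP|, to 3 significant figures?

35.2

The slot axis is L1's direction at -61.2°, so u = (cos -61.2°, sin -61.2°) = (0.482, -0.876) and n = (−sin -61.2°, cos -61.2°) = (0.876, 0.482). V is at the origin and U lies 34.7 along u from V, so U = 34.7·u = (16.7, -30.4). Tangency of A1 to both parallel lines with radius 6.0 puts M and C at V ± 6.0·n: M = (5.26, 2.89), C = (-5.26, -2.89). Equal radii place A and P the same way about U: A = U + 6.0·n = (22.0, -27.5), P = U − 6.0·n = (11.5, -33.3). Then |VP| = |P − V| = 35.2.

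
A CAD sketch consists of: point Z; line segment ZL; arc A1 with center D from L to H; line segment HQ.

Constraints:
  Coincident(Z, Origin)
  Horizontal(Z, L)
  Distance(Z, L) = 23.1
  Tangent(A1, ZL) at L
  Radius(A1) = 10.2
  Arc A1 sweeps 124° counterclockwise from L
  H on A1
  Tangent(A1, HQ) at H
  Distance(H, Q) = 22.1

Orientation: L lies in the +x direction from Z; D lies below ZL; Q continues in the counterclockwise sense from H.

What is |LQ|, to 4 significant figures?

34.45

On A1, L sits at bearing 90° from D; a 124° counterclockwise sweep puts H at bearing 214°, so H = D + 10.2·(cos 214°, sin 214°) = (14.64, -15.90). The tangent condition forces DH to be normal to HQ, so HQ runs along (−sin 214°, cos 214°); with |HQ| = 22.1, Q = (27.00, -34.23). Then |LQ| = |Q − L| = 34.45.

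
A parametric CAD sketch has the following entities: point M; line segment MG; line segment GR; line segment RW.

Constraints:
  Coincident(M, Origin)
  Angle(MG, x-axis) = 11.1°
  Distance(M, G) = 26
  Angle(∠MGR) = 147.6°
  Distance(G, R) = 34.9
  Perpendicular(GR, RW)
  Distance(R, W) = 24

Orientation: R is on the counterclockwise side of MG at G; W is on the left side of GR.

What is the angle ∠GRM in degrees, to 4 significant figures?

13.77°

M is at the origin; MG runs at 11.1° with length 26.0, so G = 26.0·(cos 11.1°, sin 11.1°) = (25.51, 5.006). ∠MGR = 147.6°, so GR runs at 11.1° + (180° − 147.6°) = 43.50° from the x-axis; with |GR| = 34.9, R = G + 34.9·(cos 43.50°, sin 43.50°) = (50.83, 29.03). Then cos ∠GRM = RG·RM / (|RG||RM|), giving 13.77°.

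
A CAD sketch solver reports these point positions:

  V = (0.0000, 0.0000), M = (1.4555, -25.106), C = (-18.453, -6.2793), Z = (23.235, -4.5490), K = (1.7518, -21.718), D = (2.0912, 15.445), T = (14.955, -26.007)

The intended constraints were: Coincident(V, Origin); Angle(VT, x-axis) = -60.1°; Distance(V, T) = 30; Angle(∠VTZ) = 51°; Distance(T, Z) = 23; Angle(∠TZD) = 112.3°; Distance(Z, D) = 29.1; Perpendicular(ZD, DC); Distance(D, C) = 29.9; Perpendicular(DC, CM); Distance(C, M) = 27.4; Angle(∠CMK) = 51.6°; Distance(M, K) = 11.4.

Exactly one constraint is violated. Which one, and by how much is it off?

Distance(M, K) = 11.4 — off by 8.00.

V = (0.00, 0.00) ✓; VT at -60.10° ✓; |VT| = 30.00 ✓; ∠VTZ = 51.00° ✓; |TZ| = 23.00 ✓; ∠TZD = 112.3° ✓; |ZD| = 29.10 ✓; ∠(ZD, DC) = 90.00° ✓; |DC| = 29.90 ✓; ∠(DC, CM) = 90.00° ✓; |CM| = 27.40 ✓; ∠CMK = 51.60° ✓; |MK| = 3.401 ✗.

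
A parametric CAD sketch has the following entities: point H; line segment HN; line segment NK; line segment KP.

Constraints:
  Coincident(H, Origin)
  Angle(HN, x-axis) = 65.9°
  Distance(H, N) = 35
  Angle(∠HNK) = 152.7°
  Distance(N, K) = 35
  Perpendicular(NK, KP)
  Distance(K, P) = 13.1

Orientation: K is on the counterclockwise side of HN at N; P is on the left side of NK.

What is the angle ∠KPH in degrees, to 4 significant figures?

92.56°

H is at the origin; HN runs at 65.9° with length 35.0, so N = 35.0·(cos 65.9°, sin 65.9°) = (14.29, 31.95). ∠HNK = 152.7°, so NK runs at 65.9° + (180° − 152.7°) = 93.20° from the x-axis; with |NK| = 35.0, K = N + 35.0·(cos 93.20°, sin 93.20°) = (12.34, 66.89). The perpendicularity gives KP at right angles to NK; with |KP| = 13.1 on the left of NK, P = K + 13.1·(-0.9984, -0.05582) = (-0.7418, 66.16). Then cos ∠KPH = PK·PH / (|PK||PH|), giving 92.56°.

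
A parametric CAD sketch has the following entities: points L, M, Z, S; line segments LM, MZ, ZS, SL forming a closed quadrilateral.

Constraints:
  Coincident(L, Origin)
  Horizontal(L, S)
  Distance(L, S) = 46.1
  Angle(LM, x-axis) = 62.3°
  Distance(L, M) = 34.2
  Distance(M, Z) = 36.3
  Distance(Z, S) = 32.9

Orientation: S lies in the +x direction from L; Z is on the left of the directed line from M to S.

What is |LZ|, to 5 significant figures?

61.355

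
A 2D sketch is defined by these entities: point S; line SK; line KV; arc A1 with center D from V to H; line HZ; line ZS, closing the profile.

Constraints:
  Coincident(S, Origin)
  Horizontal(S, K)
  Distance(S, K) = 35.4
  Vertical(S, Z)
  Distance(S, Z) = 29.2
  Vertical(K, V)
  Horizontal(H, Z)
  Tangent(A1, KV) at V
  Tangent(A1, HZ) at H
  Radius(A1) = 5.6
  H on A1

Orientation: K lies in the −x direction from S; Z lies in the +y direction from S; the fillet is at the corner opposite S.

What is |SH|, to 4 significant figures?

41.72

The virtual corner opposite S is at (-35.40, 29.20). The tangent condition forces DV to be normal to KV and tangency of A1 to HZ means the radius DH is perpendicular to HZ, with radius 5.6, so the center D sits 5.6 in from both sides at D = (-29.80, 23.60). That places the tangent points at V = (-35.40, 23.60) on KV and H = (-29.80, 29.20) on HZ. Then |SH| = |H − S| = 41.72.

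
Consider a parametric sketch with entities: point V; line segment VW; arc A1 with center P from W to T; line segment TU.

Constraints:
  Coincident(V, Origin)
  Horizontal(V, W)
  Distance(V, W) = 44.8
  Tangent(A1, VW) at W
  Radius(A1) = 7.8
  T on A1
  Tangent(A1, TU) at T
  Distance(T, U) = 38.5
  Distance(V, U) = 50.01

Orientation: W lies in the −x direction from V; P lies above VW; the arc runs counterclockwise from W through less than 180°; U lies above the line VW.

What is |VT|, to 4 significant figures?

37.74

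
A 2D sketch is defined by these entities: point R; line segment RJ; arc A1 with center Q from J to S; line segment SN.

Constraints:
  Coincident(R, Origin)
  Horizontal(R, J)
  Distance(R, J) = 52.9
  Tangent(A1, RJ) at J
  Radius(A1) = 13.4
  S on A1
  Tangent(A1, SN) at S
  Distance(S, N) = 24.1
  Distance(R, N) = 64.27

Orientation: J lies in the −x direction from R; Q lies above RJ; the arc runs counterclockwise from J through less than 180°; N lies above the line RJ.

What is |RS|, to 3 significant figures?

44.5

Checks: |QS| = 13.40 ✓; ∠(QS, SN) = 90.00° ✓; |SN| = 24.10 ✓; |RN| = 64.27 ✓.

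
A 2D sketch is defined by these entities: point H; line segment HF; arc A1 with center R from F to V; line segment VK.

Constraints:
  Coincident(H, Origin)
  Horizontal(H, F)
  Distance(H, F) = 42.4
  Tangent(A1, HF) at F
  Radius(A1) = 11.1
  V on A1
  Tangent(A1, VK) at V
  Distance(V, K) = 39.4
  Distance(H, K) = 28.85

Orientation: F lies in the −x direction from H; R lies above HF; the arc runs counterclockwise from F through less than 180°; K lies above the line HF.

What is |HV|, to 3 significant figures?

35.3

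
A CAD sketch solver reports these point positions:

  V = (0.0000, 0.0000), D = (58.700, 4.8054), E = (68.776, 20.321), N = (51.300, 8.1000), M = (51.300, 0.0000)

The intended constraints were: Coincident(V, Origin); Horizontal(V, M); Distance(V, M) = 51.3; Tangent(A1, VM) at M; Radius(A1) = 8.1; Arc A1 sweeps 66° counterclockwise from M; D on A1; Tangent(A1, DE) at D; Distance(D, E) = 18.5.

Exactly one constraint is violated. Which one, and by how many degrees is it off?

Tangent(A1, DE) at D — off by 9.00°.

V = (0.00, 0.00) ✓; V.y = 0.00, M.y = 0.00 ✓; |VM| = 51.30 ✓; ∠(NM, MV) = 90.00° ✓; |NM| = 8.100 ✓; bearing(N→D) − bearing(N→M) = 66.00° ✓; |ND| = 8.100 ✓; ∠(ND, DE) = 99.00° ✗; |DE| = 18.50 ✓.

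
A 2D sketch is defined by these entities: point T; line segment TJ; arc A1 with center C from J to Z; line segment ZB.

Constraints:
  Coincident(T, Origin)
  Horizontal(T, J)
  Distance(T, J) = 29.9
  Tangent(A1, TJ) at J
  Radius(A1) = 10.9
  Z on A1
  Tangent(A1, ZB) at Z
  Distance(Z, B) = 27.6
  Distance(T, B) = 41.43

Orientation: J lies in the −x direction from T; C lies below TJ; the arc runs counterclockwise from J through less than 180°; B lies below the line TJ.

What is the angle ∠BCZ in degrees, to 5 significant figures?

68.450°

T is at the origin; TJ is horizontal with |TJ| = 29.9 and J on the −x side, so J = (-29.900, 0.0000). Since A1 is tangent to TJ there, CJ ⟂ TJ, so C = J + (0, -10.9) = (-29.900, -10.900). Since CZ ⟂ ZB (tangency), |CB| = √(10.9² + 27.6²) = 29.674 regardless of where Z sits on A1. So B lies on both circle(T, 41.43) and circle(C, 29.674); the below-TJ intersection is B = (-17.169, -37.705). Z is the foot of the tangent from B: Z = (-37.340, -18.866).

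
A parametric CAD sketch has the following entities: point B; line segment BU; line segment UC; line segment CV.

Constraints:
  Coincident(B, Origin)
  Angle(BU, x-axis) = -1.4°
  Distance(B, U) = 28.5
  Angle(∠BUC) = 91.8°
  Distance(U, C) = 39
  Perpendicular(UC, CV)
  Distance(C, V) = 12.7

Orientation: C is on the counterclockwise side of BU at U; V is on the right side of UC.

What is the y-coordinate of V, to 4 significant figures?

37.53

∠BUC = 91.8°, so UC runs at -1.4° + (180° − 91.8°) = 86.80° from the x-axis; with |UC| = 39.0, C = U + 39.0·(cos 86.80°, sin 86.80°) = (30.67, 38.24). UC ⟂ CV; with |CV| = 12.7 on the right of UC, V = C + 12.7·(0.9984, -0.05582) = (43.35, 37.53). So V.y = 37.53.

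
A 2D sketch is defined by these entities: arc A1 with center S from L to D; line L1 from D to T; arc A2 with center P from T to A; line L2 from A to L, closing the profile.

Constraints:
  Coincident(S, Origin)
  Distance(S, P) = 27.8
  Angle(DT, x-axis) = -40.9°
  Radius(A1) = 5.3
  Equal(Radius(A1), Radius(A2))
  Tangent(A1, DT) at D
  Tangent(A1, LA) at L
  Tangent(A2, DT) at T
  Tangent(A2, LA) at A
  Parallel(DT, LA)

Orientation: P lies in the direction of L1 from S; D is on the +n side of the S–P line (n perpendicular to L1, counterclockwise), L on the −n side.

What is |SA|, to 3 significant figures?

28.3

Tangency of A1 to both parallel lines with radius 5.3 puts D and L at S ± 5.3·n: D = (3.47, 4.01), L = (-3.47, -4.01). Equal radii place T and A the same way about P: T = P + 5.3·n = (24.5, -14.2), A = P − 5.3·n = (17.5, -22.2). Then |SA| = |A − S| = 28.3.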